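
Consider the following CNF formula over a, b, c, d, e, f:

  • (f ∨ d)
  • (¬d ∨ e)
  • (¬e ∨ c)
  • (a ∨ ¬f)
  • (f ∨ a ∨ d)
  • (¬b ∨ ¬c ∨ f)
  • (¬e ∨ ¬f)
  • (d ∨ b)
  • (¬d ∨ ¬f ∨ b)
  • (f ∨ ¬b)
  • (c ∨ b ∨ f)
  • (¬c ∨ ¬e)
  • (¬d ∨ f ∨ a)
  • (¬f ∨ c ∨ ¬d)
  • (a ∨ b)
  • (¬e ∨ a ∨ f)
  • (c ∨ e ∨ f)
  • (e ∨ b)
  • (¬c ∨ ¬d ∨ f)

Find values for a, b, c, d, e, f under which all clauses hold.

a=True, b=True, c=False, d=False, e=False, f=True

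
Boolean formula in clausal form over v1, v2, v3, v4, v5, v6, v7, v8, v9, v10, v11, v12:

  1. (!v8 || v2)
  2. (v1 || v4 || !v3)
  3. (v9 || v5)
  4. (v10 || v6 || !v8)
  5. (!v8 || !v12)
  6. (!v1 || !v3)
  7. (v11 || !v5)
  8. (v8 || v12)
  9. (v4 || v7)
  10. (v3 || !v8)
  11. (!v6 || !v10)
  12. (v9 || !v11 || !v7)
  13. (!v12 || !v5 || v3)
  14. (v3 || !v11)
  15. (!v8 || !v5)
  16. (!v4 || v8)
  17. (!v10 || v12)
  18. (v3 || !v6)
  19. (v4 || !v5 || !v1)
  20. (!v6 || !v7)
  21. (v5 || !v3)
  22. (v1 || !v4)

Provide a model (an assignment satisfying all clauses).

v1 = False, v2 = True, v3 = False, v4 = False, v5 = False, v6 = False, v7 = True, v8 = False, v9 = True, v10 = True, v11 = False, v12 = True

Check each clause:
  1. (!v8 || v2) — !v8 is true.
  2. (!v3 || v4 || v1) — !v3 is true.
  3. (v9 || v5) — v9 is true.
  4. (!v8 || v10 || v6) — !v8 is true.
  5. (!v12 || !v8) — !v8 is true.
  6. (!v3 || !v1) — !v3 is true.
  7. (!v5 || v11) — !v5 is true.
  8. (v8 || v12) — v12 is true.
  9. (v7 || v4) — v7 is true.
  10. (v3 || !v8) — !v8 is true.
  11. (!v10 || !v6) — !v6 is true.
  12. (!v11 || v9 || !v7) — !v11 is true.
  13. (v3 || !v5 || !v12) — !v5 is true.
  14. (v3 || !v11) — !v11 is true.
  15. (!v8 || !v5) — !v8 is true.
  16. (!v4 || v8) — !v4 is true.
  17. (v12 || !v10) — v12 is true.
  18. (!v6 || v3) — !v6 is true.
  19. (v4 || !v5 || !v1) — !v5 is true.
  20. (!v7 || !v6) — !v6 is true.
  21. (!v3 || v5) — !v3 is true.
  22. (!v4 || v1) — !v4 is true.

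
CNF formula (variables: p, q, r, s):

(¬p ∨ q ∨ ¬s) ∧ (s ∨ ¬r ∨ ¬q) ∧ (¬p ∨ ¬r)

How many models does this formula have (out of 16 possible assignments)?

10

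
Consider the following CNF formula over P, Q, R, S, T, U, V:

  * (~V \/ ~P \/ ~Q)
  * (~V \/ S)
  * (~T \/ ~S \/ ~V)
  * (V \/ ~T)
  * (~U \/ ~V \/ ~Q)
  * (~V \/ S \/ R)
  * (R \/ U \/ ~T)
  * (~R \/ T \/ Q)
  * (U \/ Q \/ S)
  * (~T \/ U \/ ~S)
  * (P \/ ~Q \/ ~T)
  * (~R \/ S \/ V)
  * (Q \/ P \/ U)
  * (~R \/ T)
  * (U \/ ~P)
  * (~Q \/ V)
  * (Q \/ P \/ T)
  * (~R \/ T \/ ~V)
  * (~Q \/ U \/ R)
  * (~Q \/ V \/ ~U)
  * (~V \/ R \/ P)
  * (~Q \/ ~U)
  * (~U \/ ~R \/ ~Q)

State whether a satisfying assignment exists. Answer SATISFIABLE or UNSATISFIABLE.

SATISFIABLE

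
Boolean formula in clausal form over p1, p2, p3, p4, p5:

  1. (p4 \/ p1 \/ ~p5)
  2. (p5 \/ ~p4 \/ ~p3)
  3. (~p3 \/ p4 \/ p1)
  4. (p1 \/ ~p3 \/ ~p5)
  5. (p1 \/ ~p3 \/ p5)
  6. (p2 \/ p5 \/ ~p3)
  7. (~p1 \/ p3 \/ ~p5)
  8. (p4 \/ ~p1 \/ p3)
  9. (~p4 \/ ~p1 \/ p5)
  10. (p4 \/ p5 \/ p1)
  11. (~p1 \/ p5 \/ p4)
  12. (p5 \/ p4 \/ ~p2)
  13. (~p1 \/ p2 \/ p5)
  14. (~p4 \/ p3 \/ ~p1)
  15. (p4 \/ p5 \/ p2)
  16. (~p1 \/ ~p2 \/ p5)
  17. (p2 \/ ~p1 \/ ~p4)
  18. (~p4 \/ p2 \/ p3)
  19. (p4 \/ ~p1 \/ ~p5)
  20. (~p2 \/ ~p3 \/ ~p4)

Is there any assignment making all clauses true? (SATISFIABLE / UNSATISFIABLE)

SATISFIABLE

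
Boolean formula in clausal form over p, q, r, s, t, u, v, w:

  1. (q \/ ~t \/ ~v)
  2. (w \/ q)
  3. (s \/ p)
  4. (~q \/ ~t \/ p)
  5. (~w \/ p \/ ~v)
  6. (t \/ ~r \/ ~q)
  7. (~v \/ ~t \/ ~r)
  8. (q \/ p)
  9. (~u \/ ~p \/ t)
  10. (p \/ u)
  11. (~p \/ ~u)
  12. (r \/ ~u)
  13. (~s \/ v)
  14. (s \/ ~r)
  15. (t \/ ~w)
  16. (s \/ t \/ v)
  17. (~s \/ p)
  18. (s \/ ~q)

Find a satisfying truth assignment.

p=True  q=True  r=False  s=True  t=True  u=False  v=True  w=False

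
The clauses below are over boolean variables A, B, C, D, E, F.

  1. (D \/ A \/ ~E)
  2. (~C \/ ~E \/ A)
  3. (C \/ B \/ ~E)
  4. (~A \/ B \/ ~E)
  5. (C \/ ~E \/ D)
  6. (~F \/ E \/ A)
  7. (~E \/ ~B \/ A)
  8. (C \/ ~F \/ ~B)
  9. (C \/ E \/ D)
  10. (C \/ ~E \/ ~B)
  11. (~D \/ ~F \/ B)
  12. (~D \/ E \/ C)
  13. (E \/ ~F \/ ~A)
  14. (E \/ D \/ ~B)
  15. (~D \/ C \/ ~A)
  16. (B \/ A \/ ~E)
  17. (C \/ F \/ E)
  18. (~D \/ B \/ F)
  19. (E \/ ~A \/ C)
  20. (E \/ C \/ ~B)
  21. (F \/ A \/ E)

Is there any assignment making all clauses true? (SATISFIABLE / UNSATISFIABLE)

SATISFIABLE

Branch on A: take A = True.
Try B = True.
Try C = True.
The remaining clauses are satisfied by D = False, E = True, F = False.
So A=1  B=1  C=1  D=0  E=1  F=0 is a satisfying assignment.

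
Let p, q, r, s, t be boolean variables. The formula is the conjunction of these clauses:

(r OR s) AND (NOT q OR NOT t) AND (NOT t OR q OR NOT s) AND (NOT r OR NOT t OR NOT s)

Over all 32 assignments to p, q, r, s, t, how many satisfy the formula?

14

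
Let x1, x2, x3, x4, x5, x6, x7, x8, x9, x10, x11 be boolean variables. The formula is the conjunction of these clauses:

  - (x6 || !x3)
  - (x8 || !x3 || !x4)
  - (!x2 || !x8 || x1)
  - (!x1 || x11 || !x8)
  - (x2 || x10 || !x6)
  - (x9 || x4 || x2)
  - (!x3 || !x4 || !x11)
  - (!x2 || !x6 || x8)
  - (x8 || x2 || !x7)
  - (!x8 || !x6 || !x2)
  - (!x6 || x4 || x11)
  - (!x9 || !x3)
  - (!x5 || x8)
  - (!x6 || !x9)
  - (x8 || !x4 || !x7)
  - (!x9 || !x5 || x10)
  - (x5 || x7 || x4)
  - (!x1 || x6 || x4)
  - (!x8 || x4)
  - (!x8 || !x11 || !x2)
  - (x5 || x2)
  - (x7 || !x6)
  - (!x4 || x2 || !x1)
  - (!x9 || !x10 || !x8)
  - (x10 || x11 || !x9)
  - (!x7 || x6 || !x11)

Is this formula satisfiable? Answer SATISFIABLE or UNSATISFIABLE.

x3 occurs only negated in the remaining clauses — set x3 = False.
Branch on x1: take x1 = True.
Branch on x2: take x2 = True.
Try x4 = True.
For the remaining variables, x5 = False, x6 = False, x7 = False, x8 = False, x9 = True, x10 = True, x11 = True works.
So x1 = True, x2 = True, x3 = False, x4 = True, x5 = False, x6 = False, x7 = False, x8 = False, x9 = True, x10 = True, x11 = True is a satisfying assignment.

SATISFIABLE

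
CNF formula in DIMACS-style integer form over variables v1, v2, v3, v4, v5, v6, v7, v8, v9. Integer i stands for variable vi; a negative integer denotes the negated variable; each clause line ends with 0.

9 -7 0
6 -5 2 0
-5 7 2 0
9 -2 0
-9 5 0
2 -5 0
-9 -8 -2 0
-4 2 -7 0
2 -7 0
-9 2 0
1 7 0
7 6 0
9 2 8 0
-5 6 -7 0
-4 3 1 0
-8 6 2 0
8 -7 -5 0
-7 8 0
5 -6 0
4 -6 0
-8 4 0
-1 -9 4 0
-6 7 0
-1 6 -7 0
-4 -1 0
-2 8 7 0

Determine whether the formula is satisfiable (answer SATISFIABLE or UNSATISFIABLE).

UNSATISFIABLE

v7 = True:
  propagation gives v9=True, v5=True, v2=True, v8=False; an empty clause results — contradiction.
v7 = False:
  propagation gives v1=True, v6=True; an empty clause results — contradiction.
Every branch closes, so no satisfying assignment exists.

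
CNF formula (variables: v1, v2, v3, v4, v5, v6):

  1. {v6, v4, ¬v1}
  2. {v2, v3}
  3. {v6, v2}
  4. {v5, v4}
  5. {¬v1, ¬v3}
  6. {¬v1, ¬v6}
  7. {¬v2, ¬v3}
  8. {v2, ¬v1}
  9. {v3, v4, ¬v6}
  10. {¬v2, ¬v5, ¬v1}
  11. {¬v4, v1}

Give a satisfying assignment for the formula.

v1=True, v2=True, v3=False, v4=True, v5=False, v6=False

Check each clause:
  1. {v6, v4, ¬v1} — v4 is true.
  2. {v3, v2} — v2 is true.
  3. {v6, v2} — v2 is true.
  4. {v4, v5} — v4 is true.
  5. {¬v1, ¬v3} — ¬v3 is true.
  6. {¬v1, ¬v6} — ¬v6 is true.
  7. {¬v2, ¬v3} — ¬v3 is true.
  8. {v2, ¬v1} — v2 is true.
  9. {¬v6, v4, v3} — ¬v6 is true.
  10. {¬v1, ¬v2, ¬v5} — ¬v5 is true.
  11. {¬v4, v1} — v1 is true.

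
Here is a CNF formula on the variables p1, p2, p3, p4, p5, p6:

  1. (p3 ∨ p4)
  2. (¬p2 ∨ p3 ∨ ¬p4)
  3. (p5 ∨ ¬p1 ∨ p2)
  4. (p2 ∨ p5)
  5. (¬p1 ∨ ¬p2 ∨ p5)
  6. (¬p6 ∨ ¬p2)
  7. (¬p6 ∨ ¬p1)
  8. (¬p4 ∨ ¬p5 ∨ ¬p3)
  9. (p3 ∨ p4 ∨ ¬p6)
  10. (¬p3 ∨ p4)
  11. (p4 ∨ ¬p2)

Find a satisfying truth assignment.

Pure literal: p6 appears only negated; assign p6 = False.
Branch on p1: take p1 = True.
Try p2 = False.
  then p5 is forced to True.
Set p3 = False and propagate.
  then p4 is forced to True.

p1 = T, p2 = F, p3 = F, p4 = T, p5 = T, p6 = F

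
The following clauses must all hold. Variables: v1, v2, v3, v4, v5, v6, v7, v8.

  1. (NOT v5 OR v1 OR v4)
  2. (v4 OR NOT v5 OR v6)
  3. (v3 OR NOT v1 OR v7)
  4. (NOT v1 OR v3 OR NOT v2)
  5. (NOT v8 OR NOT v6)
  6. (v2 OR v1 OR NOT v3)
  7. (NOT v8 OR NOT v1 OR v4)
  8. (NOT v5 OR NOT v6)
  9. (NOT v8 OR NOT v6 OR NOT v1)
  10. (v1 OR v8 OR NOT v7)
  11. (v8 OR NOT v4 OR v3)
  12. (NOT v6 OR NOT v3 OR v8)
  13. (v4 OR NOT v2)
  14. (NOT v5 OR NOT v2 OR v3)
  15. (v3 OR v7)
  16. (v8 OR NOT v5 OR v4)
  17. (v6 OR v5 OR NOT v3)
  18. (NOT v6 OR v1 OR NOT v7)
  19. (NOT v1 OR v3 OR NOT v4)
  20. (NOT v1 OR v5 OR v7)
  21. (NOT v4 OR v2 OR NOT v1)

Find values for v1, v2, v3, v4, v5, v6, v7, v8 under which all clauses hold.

Set v1 = True and propagate.
Set v2 = False and propagate.
  then v4 is forced to False.
  then v8 is forced to False.
  then v5 is forced to False.
  then v7 is forced to True.
Set v3 = False and propagate.
v6 is now unconstrained; take v6 = True.
Every clause has at least one true literal under this assignment.

v1 = T, v2 = F, v3 = F, v4 = F, v5 = F, v6 = T, v7 = T, v8 = F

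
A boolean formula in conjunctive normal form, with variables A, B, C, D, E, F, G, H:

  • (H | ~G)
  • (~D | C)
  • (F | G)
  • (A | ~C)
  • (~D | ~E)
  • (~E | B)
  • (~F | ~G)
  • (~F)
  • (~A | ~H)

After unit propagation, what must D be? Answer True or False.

(~F) stands alone — F = False.
(F | G) with F = False leaves only G, so G = True.
(H | ~G): since G = True, the clause reduces to (H). H = True.
In (~H | ~A), ~H is now false; ~A must hold, so A = False.
From (~C | A) and A = False: C = False.
(C | ~D) with C = False leaves only ~D, so D = False.

False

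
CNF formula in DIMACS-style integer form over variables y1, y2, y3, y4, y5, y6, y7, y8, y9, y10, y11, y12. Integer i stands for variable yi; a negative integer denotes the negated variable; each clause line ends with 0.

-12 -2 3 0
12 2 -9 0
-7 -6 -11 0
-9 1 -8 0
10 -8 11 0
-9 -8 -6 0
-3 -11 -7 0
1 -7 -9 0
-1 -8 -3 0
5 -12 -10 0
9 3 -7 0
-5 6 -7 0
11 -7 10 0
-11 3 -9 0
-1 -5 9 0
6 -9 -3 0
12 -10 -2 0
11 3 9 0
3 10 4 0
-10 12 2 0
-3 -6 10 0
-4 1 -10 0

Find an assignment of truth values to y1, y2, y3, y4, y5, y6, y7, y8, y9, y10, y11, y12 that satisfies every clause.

y1=True, y2=False, y3=False, y4=True, y5=False, y6=True, y7=False, y8=False, y9=False, y10=False, y11=True, y12=True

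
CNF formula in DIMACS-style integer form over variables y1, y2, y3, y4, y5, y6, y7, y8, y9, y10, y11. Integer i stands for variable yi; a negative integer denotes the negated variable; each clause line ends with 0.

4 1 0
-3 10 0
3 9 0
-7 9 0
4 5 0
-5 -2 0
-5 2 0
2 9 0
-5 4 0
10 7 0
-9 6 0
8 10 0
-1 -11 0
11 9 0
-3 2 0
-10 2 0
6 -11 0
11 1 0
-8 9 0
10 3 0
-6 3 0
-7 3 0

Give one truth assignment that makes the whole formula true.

y1=F, y2=T, y3=T, y4=T, y5=F, y6=T, y7=F, y8=F, y9=F, y10=T, y11=T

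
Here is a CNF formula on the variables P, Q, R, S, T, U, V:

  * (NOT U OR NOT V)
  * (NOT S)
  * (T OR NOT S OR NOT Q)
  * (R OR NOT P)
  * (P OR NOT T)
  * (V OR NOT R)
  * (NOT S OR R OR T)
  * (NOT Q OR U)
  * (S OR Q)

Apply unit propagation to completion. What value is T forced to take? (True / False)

False

(NOT S) is a unit clause: S = False.
(S OR Q) with S = False leaves only Q, so Q = True.
(U OR NOT Q) with Q = True leaves only U, so U = True.
(NOT V OR NOT U) with U = True leaves only NOT V, so V = False.
In (V OR NOT R), V is now false; NOT R must hold, so R = False.
(NOT P OR R) with R = False leaves only NOT P, so P = False.
In (P OR NOT T), P is now false; NOT T must hold, so T = False.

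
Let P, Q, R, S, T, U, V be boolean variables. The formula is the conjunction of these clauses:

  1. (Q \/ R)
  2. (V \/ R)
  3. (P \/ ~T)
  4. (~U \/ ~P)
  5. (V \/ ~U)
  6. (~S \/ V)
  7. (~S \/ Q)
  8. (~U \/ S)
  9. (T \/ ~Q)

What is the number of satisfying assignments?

11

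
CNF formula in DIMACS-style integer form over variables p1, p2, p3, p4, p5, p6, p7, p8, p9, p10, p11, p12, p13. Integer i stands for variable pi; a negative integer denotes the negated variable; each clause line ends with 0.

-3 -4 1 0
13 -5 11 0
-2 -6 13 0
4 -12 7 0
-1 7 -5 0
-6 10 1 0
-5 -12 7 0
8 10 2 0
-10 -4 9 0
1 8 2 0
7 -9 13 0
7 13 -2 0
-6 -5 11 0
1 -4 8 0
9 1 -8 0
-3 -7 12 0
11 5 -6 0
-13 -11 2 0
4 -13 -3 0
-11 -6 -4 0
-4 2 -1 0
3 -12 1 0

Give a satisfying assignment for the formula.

Try p1 = False.
Try p2 = True.
Branch on p3: take p3 = False.
  then p12 is forced to False.
The remaining clauses are satisfied by p4 = False, p5 = False, p6 = True, p7 = True, p8 = False, p9 = False, p10 = True, p11 = True, p13 = True.
Every clause has at least one true literal under this assignment.

p1 = False  p2 = True  p3 = False  p4 = False  p5 = False  p6 = True  p7 = True  p8 = False  p9 = False  p10 = True  p11 = True  p12 = False  p13 = True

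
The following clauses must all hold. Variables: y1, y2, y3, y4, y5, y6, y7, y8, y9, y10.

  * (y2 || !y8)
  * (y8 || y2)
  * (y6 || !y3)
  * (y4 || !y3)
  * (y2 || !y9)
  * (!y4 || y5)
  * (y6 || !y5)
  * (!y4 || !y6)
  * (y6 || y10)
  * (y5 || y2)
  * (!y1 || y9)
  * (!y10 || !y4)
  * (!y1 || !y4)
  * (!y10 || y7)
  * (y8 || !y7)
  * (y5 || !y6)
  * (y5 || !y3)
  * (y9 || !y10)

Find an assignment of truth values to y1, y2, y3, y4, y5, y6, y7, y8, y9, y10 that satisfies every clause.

y1=T, y2=T, y3=F, y4=F, y5=T, y6=T, y7=T, y8=T, y9=T, y10=F

Check each clause:
  1. (y2 || !y8) — y2 is true.
  2. (y2 || y8) — y8 is true.
  3. (!y3 || y6) — !y3 is true.
  4. (!y3 || y4) — !y3 is true.
  5. (y2 || !y9) — y2 is true.
  6. (!y4 || y5) — !y4 is true.
  7. (!y5 || y6) — y6 is true.
  8. (!y4 || !y6) — !y4 is true.
  9. (y10 || y6) — y6 is true.
  10. (y2 || y5) — y2 is true.
  11. (y9 || !y1) — y9 is true.
  12. (!y4 || !y10) — !y4 is true.
  13. (!y1 || !y4) — !y4 is true.
  14. (!y10 || y7) — !y10 is true.
  15. (!y7 || y8) — y8 is true.
  16. (!y6 || y5) — y5 is true.
  17. (y5 || !y3) — y5 is true.
  18. (!y10 || y9) — y9 is true.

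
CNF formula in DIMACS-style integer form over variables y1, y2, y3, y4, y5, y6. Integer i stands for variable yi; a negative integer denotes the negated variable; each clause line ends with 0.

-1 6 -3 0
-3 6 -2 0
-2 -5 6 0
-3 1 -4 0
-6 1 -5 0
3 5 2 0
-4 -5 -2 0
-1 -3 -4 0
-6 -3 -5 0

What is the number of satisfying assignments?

Case analysis on y3 and y5:
  y3=T, y5=T: remaining (y1,y2,y4,y6) ∈ {(F,F,F,F)} — 1.
  y3=T, y5=F: 5 of the 16 assignments to (y1,y2,y4,y6) work.
  y3=F, y5=T: 7 of the 16 assignments to (y1,y2,y4,y6) work.
  y3=F, y5=F: forces y2=T; y1, y4, y6 free → 2^3 = 8.
Total: 1 + 5 + 7 + 8 = 21.

21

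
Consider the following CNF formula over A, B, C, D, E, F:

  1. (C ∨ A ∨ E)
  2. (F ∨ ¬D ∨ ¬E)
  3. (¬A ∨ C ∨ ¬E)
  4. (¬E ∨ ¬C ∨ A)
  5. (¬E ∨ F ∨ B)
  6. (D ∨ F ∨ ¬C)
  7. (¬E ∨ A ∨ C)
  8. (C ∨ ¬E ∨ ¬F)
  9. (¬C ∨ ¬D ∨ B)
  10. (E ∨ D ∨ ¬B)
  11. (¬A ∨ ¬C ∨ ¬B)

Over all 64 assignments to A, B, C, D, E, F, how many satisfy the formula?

Split on C, then E.
  C=T, E=T: remaining (A,B,D,F) ∈ {(T,F,F,T)} — 1.
  C=T, E=F: remaining (A,B,D,F) ∈ {(F,F,F,T); (F,T,T,F); (F,T,T,T); (T,F,F,T)} — 4.
  C=F, E=T: a clause becomes empty — 0.
  C=F, E=F: F free; 3 ways for (A,B,D) × 2^1 = 6.
Total: 1 + 4 + 0 + 6 = 11.

11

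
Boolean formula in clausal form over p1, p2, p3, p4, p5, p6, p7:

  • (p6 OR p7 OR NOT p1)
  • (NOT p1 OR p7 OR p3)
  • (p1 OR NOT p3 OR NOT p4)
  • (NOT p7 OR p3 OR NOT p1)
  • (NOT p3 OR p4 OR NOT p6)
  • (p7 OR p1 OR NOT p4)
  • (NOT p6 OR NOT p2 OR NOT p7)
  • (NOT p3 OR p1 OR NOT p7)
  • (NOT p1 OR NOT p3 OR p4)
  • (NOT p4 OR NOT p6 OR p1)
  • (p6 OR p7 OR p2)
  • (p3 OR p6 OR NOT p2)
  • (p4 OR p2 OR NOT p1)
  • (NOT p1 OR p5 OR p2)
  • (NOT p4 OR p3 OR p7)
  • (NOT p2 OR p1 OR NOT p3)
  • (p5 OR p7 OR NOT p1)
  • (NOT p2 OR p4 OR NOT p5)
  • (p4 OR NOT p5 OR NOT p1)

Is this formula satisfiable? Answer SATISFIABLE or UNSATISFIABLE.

Try p1 = True.
For the remaining variables, p2 = True, p3 = True, p4 = True, p5 = True, p6 = True, p7 = False works.
So p1 = 1, p2 = 1, p3 = 1, p4 = 1, p5 = 1, p6 = 1, p7 = 0 is a satisfying assignment.

SATISFIABLE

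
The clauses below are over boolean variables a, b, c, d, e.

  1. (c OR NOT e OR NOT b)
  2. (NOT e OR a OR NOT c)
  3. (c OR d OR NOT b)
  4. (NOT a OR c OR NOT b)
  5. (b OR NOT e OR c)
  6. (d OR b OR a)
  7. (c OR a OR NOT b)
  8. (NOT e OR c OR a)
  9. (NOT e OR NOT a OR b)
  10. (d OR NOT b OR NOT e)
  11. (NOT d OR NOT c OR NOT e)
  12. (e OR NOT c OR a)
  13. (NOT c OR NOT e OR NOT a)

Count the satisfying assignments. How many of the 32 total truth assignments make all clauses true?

The models are:
  a=0 b=0 c=0 d=1 e=0
  a=1 b=0 c=0 d=0 e=0
  a=1 b=0 c=0 d=1 e=0
  a=1 b=0 c=1 d=0 e=0
  a=1 b=0 c=1 d=1 e=0
  a=1 b=1 c=1 d=0 e=0
  a=1 b=1 c=1 d=1 e=0
That's 7 in total.

7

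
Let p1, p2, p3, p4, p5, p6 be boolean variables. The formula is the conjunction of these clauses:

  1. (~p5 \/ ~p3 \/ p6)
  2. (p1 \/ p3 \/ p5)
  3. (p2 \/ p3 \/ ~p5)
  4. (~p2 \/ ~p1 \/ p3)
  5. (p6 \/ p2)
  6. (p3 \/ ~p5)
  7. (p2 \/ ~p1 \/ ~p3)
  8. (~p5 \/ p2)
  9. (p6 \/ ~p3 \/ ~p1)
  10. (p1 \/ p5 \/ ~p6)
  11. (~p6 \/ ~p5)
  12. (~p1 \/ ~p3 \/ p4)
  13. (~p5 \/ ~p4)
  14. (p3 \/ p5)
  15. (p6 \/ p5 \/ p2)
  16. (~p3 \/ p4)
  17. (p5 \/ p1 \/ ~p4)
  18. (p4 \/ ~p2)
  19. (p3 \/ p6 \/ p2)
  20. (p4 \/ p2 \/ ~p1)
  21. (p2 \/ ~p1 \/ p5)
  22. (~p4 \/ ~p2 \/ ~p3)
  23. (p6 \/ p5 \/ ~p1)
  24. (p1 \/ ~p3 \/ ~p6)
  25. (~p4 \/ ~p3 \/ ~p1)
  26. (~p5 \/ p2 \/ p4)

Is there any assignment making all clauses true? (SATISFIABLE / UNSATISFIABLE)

p3 = True:
  propagation gives p4=True, p5=False, p1=True; an empty clause results — contradiction.
p3 = False:
  propagation gives p5=False; an empty clause results — contradiction.
Every branch closes, so no satisfying assignment exists.

UNSATISFIABLE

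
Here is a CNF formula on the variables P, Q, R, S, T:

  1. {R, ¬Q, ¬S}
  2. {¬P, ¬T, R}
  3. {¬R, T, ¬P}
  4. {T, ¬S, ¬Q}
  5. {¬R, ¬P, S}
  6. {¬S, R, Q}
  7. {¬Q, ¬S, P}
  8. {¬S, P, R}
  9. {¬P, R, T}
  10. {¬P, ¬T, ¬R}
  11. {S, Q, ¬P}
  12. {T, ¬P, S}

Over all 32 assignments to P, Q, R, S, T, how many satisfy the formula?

Case analysis on P and R:
  P=1, R=1: a clause becomes empty — 0.
  P=1, R=0: a clause becomes empty — 0.
  P=0, R=1: T free; 3 ways for (Q,S) × 2^1 = 6.
  P=0, R=0: remaining (Q,S,T) ∈ {(0,0,0); (0,0,1); (1,0,0); (1,0,1)} — 4.
Total: 0 + 0 + 6 + 4 = 10.

10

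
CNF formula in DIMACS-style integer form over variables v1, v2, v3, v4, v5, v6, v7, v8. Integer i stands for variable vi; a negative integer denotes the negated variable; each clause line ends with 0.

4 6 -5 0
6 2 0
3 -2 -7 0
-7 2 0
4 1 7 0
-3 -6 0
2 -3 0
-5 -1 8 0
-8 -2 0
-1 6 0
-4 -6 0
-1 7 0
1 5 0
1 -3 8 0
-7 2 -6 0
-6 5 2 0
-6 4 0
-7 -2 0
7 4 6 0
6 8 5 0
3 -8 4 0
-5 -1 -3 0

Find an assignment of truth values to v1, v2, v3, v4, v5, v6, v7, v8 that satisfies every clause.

v1 = F  v2 = T  v3 = F  v4 = T  v5 = T  v6 = F  v7 = F  v8 = F

Check each clause:
  1. (v4 || !v5 || v6) — v4 is true.
  2. (v2 || v6) — v2 is true.
  3. (!v2 || !v7 || v3) — !v7 is true.
  4. (!v7 || v2) — !v7 is true.
  5. (v1 || v7 || v4) — v4 is true.
  6. (!v3 || !v6) — !v6 is true.
  7. (!v3 || v2) — v2 is true.
  8. (v8 || !v1 || !v5) — !v1 is true.
  9. (!v2 || !v8) — !v8 is true.
  10. (!v1 || v6) — !v1 is true.
  11. (!v6 || !v4) — !v6 is true.
  12. (!v1 || v7) — !v1 is true.
  13. (v1 || v5) — v5 is true.
  14. (v1 || !v3 || v8) — !v3 is true.
  15. (!v6 || v2 || !v7) — !v7 is true.
  16. (v2 || !v6 || v5) — !v6 is true.
  17. (!v6 || v4) — !v6 is true.
  18. (!v7 || !v2) — !v7 is true.
  19. (v7 || v6 || v4) — v4 is true.
  20. (v5 || v6 || v8) — v5 is true.
  21. (v3 || v4 || !v8) — !v8 is true.
  22. (!v3 || !v1 || !v5) — !v3 is true.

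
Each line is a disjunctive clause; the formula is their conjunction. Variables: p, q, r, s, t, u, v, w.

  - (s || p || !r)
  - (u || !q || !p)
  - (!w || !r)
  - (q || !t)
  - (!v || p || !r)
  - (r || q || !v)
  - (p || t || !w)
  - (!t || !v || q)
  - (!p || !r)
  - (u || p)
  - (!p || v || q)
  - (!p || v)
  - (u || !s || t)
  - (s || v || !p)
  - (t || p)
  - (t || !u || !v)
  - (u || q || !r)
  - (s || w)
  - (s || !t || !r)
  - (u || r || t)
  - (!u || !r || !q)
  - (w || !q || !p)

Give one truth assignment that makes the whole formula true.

Try p = False.
  then u is forced to True.
  then t is forced to True.
  then q is forced to True.
  then r is forced to False.
The remaining clauses are satisfied by s = False, v = True, w = True.

p=0  q=1  r=0  s=0  t=1  u=1  v=1  w=1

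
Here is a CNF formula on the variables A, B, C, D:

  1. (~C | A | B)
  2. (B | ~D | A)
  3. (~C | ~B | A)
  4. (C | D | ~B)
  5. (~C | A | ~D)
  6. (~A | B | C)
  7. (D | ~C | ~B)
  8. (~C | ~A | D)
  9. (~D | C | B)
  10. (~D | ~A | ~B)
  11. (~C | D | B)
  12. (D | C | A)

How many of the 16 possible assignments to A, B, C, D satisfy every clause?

2

Satisfying assignments:
  A=0 B=1 C=0 D=1
  A=1 B=0 C=1 D=1
Count: 2.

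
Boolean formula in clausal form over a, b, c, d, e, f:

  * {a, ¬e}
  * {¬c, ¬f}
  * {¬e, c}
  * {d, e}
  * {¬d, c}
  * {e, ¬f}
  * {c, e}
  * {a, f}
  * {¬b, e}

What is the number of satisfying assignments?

5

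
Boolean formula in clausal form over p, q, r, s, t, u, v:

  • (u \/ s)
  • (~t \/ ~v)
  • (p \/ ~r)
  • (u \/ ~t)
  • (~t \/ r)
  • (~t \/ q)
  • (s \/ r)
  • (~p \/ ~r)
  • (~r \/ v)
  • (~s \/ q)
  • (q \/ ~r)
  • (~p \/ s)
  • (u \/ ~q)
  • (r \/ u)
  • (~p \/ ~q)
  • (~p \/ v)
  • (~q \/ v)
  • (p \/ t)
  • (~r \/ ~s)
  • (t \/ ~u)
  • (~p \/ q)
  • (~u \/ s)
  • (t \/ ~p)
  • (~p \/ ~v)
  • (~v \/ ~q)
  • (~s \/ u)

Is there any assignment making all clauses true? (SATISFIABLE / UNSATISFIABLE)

UNSATISFIABLE

p = True:
  propagation gives r=False, t=False; an empty clause results — contradiction.
p = False:
  propagation gives r=False, t=False; an empty clause results — contradiction.
Every branch closes, so no satisfying assignment exists.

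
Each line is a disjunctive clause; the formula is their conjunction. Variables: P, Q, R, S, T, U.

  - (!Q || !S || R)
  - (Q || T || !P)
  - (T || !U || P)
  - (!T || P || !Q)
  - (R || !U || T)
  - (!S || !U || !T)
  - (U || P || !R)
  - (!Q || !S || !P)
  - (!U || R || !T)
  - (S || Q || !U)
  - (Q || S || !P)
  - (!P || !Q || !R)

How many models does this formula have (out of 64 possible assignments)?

Split on P, then Q.
  P=1, Q=1: remaining (R,S,T,U) ∈ {(0,0,0,0); (0,0,1,0)} — 2.
  P=1, Q=0: remaining (R,S,T,U) ∈ {(0,1,1,0); (1,1,1,0)} — 2.
  P=0, Q=1: remaining (R,S,T,U) ∈ {(0,0,0,0)} — 1.
  P=0, Q=0: remaining (R,S,T,U) ∈ {(0,0,0,0); (0,0,1,0); (0,1,0,0); (0,1,1,0)} — 4.
Total: 2 + 2 + 1 + 4 = 9.

9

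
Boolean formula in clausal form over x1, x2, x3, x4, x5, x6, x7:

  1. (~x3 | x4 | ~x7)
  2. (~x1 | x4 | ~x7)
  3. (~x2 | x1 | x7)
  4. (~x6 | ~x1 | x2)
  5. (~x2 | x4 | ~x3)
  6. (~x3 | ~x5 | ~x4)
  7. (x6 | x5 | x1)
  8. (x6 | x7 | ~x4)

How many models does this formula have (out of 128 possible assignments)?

Case analysis on x4 and x1:
  x4=T, x1=T: 12 of the 32 assignments to (x2,x3,x5,x6,x7) work.
  x4=T, x1=F: 11 of the 32 assignments to (x2,x3,x5,x6,x7) work.
  x4=F, x1=T: x5 free; 4 ways for (x2,x3,x6,x7) × 2^1 = 8.
  x4=F, x1=F: 12 of the 32 assignments to (x2,x3,x5,x6,x7) work.
Total: 12 + 11 + 8 + 12 = 43.

43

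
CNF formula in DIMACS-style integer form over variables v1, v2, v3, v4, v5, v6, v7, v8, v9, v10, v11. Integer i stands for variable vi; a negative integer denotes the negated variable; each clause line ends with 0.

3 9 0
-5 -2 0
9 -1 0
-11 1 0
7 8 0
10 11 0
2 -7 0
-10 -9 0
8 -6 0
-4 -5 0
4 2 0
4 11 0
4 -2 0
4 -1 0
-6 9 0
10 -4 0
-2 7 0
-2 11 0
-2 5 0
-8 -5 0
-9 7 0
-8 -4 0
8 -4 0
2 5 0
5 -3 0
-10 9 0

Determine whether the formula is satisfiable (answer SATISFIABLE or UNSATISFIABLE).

UNSATISFIABLE

v2 = True:
  propagation gives v5=False; an empty clause results — contradiction.
v2 = False:
  propagation gives v7=False, v8=True, v4=True; an empty clause results — contradiction.
Every branch closes, so no satisfying assignment exists.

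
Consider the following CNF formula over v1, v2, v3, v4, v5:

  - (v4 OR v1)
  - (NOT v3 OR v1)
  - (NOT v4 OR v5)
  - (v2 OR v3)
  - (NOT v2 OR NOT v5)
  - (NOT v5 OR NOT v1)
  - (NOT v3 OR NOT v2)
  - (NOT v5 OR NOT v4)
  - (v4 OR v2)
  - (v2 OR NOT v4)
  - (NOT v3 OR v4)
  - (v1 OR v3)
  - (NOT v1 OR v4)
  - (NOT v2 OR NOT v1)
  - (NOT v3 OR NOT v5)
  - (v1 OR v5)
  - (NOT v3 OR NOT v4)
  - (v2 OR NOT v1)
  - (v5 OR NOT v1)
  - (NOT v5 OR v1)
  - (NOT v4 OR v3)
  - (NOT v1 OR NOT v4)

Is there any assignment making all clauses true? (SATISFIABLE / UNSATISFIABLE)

UNSATISFIABLE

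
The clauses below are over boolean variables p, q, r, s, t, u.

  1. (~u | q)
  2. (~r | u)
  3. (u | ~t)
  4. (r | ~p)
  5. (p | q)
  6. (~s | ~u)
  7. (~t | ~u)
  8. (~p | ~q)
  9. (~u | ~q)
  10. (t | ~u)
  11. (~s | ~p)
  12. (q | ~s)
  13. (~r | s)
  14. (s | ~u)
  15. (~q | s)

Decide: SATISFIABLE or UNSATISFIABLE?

Set p = False and propagate.
  then q is forced to True.
  then u is forced to False.
  then r is forced to False.
  then t is forced to False.
  then s is forced to True.
So p=0, q=1, r=0, s=1, t=0, u=0 is a satisfying assignment.

SATISFIABLE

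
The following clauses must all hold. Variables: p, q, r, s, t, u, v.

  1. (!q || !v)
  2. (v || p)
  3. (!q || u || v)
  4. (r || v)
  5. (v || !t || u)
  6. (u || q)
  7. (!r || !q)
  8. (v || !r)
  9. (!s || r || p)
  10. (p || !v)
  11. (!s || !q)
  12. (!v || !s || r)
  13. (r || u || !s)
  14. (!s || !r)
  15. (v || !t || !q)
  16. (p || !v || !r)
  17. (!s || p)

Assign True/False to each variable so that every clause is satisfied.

p occurs only positively in the remaining clauses — set p = True.
Pure literal: s appears only negated; assign s = False.
Try q = False.
  then u is forced to True.
Try r = False.
  then v is forced to True.
t is now unconstrained; take t = False.

p=True  q=False  r=False  s=False  t=False  u=True  v=True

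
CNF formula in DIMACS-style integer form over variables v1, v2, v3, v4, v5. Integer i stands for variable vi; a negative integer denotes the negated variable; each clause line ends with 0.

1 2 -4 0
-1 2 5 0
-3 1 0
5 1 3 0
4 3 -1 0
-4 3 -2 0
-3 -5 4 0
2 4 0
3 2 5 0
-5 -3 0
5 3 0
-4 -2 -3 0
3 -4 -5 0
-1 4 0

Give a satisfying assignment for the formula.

Set v1 = False and propagate.
  then v3 is forced to False.
  then v5 is forced to True.
  then v4 is forced to False.
  then v2 is forced to True.

v1=F, v2=T, v3=F, v4=F, v5=T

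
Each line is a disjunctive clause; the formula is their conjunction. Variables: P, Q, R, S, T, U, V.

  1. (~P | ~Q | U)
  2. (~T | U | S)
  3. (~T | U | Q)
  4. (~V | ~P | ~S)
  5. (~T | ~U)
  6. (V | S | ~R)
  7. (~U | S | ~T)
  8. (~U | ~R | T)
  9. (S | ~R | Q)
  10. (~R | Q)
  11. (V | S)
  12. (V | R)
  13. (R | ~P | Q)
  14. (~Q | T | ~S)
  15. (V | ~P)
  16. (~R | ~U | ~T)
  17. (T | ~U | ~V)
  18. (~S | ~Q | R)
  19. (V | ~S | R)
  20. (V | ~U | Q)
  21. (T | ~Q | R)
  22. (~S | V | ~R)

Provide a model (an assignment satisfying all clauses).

P=False, Q=False, R=False, S=False, T=False, U=False, V=True

Pure literal: P appears only negated; assign P = False.
Branch on Q: take Q = False.
  then R is forced to False.
  then V is forced to True.
The remaining clauses are satisfied by S = False, T = False, U = False.
Every clause has at least one true literal under this assignment.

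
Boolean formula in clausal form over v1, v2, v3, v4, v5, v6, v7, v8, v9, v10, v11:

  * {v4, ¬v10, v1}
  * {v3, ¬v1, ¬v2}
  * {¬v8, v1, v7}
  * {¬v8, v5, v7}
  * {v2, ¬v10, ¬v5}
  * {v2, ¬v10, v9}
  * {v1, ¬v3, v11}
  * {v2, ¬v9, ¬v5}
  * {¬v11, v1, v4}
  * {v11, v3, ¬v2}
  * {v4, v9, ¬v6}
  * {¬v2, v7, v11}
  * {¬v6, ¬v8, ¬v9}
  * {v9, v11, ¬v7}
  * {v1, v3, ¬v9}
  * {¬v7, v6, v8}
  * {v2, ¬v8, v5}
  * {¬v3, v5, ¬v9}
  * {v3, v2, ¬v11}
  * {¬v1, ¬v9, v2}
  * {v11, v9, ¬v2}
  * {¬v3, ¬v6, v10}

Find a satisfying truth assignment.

v1=1  v2=1  v3=1  v4=0  v5=1  v6=0  v7=0  v8=1  v9=0  v10=1  v11=1

Branch on v1: take v1 = True.
The remaining clauses are satisfied by v2 = True, v3 = True, v4 = False, v5 = True, v6 = False, v7 = False, v8 = True, v9 = False, v10 = True, v11 = True.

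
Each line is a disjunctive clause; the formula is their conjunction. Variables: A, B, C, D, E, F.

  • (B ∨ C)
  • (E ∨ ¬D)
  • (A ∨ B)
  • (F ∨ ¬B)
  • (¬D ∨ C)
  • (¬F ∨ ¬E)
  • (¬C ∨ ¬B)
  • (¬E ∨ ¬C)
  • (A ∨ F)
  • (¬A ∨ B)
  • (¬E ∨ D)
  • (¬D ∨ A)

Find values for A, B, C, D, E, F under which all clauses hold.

A=T, B=T, C=F, D=F, E=F, F=T

Branch on A: take A = True.
  then B is forced to True.
  then F is forced to True.
  then E is forced to False.
  then D is forced to False.
  then C is forced to False.
Every clause has at least one true literal under this assignment.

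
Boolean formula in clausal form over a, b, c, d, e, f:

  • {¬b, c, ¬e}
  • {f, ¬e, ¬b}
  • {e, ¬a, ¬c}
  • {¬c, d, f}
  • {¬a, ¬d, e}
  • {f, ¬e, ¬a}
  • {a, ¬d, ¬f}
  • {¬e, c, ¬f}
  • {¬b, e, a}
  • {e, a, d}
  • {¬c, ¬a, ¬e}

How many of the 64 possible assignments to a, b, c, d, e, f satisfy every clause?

11

Split on e, then a.
  e=1, a=1: a clause becomes empty — 0.
  e=1, a=0: 5 of the 16 assignments to (b,c,d,f) work.
  e=0, a=1: remaining (b,c,d,f) ∈ {(0,0,0,0); (0,0,0,1); (1,0,0,0); (1,0,0,1)} — 4.
  e=0, a=0: remaining (b,c,d,f) ∈ {(0,0,1,0); (0,1,1,0)} — 2.
Total: 0 + 5 + 4 + 2 = 11.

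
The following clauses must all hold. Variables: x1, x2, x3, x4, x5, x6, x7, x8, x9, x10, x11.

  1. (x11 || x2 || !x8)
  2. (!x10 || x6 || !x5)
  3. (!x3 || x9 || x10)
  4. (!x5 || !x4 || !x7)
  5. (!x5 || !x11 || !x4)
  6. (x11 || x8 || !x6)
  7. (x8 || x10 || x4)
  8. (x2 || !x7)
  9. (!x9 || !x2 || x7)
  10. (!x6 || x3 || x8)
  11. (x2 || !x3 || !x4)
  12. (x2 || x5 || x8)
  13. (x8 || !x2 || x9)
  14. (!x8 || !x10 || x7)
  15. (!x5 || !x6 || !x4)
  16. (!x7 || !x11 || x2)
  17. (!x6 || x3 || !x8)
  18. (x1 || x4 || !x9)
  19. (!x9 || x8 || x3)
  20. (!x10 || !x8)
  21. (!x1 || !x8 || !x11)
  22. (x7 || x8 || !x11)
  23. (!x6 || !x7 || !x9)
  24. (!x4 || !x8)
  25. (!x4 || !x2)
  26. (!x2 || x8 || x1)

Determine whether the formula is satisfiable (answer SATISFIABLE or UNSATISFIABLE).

Set x1 = True and propagate.
Try x2 = True.
  then x4 is forced to False.
For the remaining variables, x3 = True, x5 = False, x6 = False, x7 = True, x8 = False, x9 = True, x10 = True, x11 = True works.
Every clause has at least one true literal under this assignment.
So x1=True  x2=True  x3=True  x4=False  x5=False  x6=False  x7=True  x8=False  x9=True  x10=True  x11=True is a satisfying assignment.

SATISFIABLE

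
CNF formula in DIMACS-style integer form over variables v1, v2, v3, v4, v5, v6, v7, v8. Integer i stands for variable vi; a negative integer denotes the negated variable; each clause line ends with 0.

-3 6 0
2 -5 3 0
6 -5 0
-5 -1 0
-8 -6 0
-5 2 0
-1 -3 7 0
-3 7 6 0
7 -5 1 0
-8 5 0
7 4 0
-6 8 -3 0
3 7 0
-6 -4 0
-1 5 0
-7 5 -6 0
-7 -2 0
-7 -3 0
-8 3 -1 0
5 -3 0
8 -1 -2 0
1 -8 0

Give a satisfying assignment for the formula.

v1=False, v2=False, v3=False, v4=False, v5=False, v6=False, v7=True, v8=False

Try v1 = False.
  then v8 is forced to False.
Set v2 = False and propagate.
  then v5 is forced to False.
  then v3 is forced to False.
  then v7 is forced to True.
  then v6 is forced to False.
v4 is now unconstrained; take v4 = False.
Every clause has at least one true literal under this assignment.
Check each clause:
  1. (v6 || !v3) — !v3 is true.
  2. (v2 || !v5 || v3) — !v5 is true.
  3. (!v5 || v6) — !v5 is true.
  4. (!v5 || !v1) — !v5 is true.
  5. (!v6 || !v8) — !v8 is true.
  6. (v2 || !v5) — !v5 is true.
  7. (!v1 || !v3 || v7) — !v3 is true.
  8. (!v3 || v6 || v7) — !v3 is true.
  9. (!v5 || v1 || v7) — !v5 is true.
  10. (v5 || !v8) — !v8 is true.
  11. (v4 || v7) — v7 is true.
  12. (v8 || !v3 || !v6) — !v6 is true.
  13. (v7 || v3) — v7 is true.
  14. (!v4 || !v6) — !v6 is true.
  15. (v5 || !v1) — !v1 is true.
  16. (v5 || !v7 || !v6) — !v6 is true.
  17. (!v7 || !v2) — !v2 is true.
  18. (!v3 || !v7) — !v3 is true.
  19. (v3 || !v8 || !v1) — !v8 is true.
  20. (v5 || !v3) — !v3 is true.
  21. (!v2 || !v1 || v8) — !v2 is true.
  22. (v1 || !v8) — !v8 is true.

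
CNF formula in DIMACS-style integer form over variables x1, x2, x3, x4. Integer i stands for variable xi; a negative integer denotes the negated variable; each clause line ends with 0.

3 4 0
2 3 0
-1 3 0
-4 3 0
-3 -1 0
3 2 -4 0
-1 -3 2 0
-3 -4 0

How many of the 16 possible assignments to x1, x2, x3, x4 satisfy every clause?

2

Satisfying assignments:
  x1=0 x2=0 x3=1 x4=0
  x1=0 x2=1 x3=1 x4=0
That's 2 in total.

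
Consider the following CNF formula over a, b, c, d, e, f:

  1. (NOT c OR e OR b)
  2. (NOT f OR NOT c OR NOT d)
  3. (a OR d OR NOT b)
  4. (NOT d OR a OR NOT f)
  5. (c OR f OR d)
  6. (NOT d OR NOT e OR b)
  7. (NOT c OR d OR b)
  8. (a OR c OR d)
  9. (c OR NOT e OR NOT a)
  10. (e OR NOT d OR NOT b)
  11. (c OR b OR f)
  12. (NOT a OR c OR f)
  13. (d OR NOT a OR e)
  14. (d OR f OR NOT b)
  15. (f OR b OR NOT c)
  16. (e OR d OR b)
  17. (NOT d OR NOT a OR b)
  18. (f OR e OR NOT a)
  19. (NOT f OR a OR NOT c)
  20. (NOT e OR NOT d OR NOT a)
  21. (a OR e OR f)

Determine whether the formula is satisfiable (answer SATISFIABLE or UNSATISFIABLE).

SATISFIABLE

Set a = False and propagate.
Try b = True.
  then d is forced to True.
  then f is forced to False.
  then e is forced to True.
c is now unconstrained; take c = False.
So a=F, b=T, c=F, d=T, e=T, f=F is a satisfying assignment.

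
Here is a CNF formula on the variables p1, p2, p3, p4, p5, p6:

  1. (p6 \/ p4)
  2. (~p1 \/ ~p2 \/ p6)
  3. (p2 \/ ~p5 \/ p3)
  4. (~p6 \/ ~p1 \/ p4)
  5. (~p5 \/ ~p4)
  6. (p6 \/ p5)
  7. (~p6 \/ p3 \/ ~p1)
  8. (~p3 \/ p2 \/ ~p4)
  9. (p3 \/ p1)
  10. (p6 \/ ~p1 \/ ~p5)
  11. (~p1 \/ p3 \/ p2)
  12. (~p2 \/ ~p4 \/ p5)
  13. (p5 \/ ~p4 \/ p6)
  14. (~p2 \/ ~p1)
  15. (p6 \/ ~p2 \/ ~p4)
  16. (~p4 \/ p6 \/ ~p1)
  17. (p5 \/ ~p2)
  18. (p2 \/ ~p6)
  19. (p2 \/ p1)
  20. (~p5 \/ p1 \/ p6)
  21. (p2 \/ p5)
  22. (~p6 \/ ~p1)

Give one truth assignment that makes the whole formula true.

Branch on p1: take p1 = False.
  then p3 is forced to True.
  then p2 is forced to True.
  then p5 is forced to True.
  then p4 is forced to False.
  then p6 is forced to True.

p1=False, p2=True, p3=True, p4=False, p5=True, p6=True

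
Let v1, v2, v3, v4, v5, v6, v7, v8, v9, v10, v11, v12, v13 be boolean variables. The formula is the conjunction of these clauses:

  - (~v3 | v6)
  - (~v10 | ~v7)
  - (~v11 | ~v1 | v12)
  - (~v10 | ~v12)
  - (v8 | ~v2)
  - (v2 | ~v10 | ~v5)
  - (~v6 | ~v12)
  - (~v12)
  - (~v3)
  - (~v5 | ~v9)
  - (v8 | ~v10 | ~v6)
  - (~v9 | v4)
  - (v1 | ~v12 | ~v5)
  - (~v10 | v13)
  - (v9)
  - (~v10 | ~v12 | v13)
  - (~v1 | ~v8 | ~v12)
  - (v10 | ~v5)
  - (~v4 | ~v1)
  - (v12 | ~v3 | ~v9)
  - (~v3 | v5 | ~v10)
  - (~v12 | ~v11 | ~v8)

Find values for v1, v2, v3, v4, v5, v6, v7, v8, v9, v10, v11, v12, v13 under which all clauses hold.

v1 = 0, v2 = 0, v3 = 0, v4 = 1, v5 = 0, v6 = 0, v7 = 1, v8 = 1, v9 = 1, v10 = 0, v11 = 0, v12 = 0, v13 = 0

The clause (~v12) is unit: v12 must be False.
Unit propagation: (~v3) forces v3 = False.
(v9) is a unit clause, so v9 = True.
The clause (~v5) is unit: v5 must be False.
(v4) is a unit clause, so v4 = True.
(~v1) is a unit clause, so v1 = False.
Pure literal: v2 appears only negated; assign v2 = False.
v6 occurs only negated in the remaining clauses — set v6 = False.
Set v7 = True and propagate.
  then v10 is forced to False.
v8, v11, v13 are now unconstrained; take v8 = True, v11 = False, v13 = False.
Check each clause:
  1. (v6 | ~v3) — ~v3 is true.
  2. (~v7 | ~v10) — ~v10 is true.
  3. (~v11 | ~v1 | v12) — ~v11 is true.
  4. (~v10 | ~v12) — ~v12 is true.
  5. (v8 | ~v2) — v8 is true.
  6. (~v5 | ~v10 | v2) — ~v5 is true.
  7. (~v12 | ~v6) — ~v6 is true.
  8. (~v12) — ~v12 is true.
  9. (~v3) — ~v3 is true.
  10. (~v9 | ~v5) — ~v5 is true.
  11. (~v10 | ~v6 | v8) — v8 is true.
  12. (~v9 | v4) — v4 is true.
  13. (~v12 | ~v5 | v1) — ~v5 is true.
  14. (v13 | ~v10) — ~v10 is true.
  15. (v9) — v9 is true.
  16. (~v10 | ~v12 | v13) — ~v12 is true.
  17. (~v8 | ~v1 | ~v12) — ~v12 is true.
  18. (~v5 | v10) — ~v5 is true.
  19. (~v1 | ~v4) — ~v1 is true.
  20. (~v3 | ~v9 | v12) — ~v3 is true.
  21. (~v10 | ~v3 | v5) — ~v3 is true.
  22. (~v8 | ~v12 | ~v11) — ~v12 is true.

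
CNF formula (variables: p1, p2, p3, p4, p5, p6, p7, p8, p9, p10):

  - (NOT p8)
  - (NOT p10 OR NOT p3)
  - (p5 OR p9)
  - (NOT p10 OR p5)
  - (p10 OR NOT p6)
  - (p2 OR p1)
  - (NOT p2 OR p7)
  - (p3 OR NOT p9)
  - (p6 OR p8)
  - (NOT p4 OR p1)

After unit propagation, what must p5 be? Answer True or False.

(NOT p8) stands alone — p8 = False.
(p8 OR p6) with p8 = False leaves only p6, so p6 = True.
(p10 OR NOT p6) with p6 = True leaves only p10, so p10 = True.
(NOT p3 OR NOT p10): since p10 = True, the clause reduces to (NOT p3). p3 = False.
(p5 OR NOT p10): since p10 = True, the clause reduces to (p5). p5 = True.

True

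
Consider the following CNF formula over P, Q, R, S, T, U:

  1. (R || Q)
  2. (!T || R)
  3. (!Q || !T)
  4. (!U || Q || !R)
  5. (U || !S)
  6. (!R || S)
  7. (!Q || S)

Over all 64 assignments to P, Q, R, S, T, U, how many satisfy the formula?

The models are:
  P=F Q=T R=F S=T T=F U=T
  P=F Q=T R=T S=T T=F U=T
  P=T Q=T R=F S=T T=F U=T
  P=T Q=T R=T S=T T=F U=T
That's 4 in total.

4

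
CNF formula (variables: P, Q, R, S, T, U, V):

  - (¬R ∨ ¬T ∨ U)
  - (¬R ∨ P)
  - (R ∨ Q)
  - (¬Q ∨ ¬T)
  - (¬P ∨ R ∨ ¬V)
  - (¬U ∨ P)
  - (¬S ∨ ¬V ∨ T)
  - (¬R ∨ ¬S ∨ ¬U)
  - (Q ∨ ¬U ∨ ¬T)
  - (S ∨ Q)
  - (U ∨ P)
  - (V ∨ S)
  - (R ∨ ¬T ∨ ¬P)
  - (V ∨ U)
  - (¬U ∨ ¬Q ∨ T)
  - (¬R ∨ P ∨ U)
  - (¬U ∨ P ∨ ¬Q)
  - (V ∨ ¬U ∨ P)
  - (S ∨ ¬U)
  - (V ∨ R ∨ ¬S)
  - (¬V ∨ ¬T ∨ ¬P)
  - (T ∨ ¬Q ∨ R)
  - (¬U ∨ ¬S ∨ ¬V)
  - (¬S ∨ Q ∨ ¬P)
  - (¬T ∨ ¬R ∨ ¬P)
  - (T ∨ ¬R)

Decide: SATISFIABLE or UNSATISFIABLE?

UNSATISFIABLE

U = True:
  propagation gives P=True, S=True, R=False, Q=True; an empty clause results — contradiction.
U = False:
  propagation gives P=True, V=True, R=True, T=False; an empty clause results — contradiction.
Every branch closes, so no satisfying assignment exists.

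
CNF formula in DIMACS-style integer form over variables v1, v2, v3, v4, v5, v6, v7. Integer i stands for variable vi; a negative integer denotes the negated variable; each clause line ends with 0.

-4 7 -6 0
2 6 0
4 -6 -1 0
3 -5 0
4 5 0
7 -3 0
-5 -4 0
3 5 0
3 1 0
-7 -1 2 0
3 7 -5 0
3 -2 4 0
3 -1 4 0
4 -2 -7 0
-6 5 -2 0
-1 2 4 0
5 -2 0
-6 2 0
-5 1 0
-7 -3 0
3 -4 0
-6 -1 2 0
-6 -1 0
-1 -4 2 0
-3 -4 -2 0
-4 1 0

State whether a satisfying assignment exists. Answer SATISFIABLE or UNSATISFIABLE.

v4 = True:
  propagation gives v5=False, v3=True, v7=True; an empty clause results — contradiction.
v4 = False:
  propagation gives v5=True, v3=True, v7=True; an empty clause results — contradiction.
Every branch closes, so no satisfying assignment exists.

UNSATISFIABLE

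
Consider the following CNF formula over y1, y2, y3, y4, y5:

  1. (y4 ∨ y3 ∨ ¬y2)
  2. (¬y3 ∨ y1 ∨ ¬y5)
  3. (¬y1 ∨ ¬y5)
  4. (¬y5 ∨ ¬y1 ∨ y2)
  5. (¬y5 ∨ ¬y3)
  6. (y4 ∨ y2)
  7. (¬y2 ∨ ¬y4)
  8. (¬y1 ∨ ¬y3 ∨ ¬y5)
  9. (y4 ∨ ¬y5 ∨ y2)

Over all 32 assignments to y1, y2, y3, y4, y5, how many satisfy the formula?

Split on y5, then y2.
  y5=T, y2=T: a clause becomes empty — 0.
  y5=T, y2=F: remaining (y1,y3,y4) ∈ {(F,F,T)} — 1.
  y5=F, y2=T: remaining (y1,y3,y4) ∈ {(F,T,F); (T,T,F)} — 2.
  y5=F, y2=F: remaining (y1,y3,y4) ∈ {(F,F,T); (F,T,T); (T,F,T); (T,T,T)} — 4.
Total: 0 + 1 + 2 + 4 = 7.

7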